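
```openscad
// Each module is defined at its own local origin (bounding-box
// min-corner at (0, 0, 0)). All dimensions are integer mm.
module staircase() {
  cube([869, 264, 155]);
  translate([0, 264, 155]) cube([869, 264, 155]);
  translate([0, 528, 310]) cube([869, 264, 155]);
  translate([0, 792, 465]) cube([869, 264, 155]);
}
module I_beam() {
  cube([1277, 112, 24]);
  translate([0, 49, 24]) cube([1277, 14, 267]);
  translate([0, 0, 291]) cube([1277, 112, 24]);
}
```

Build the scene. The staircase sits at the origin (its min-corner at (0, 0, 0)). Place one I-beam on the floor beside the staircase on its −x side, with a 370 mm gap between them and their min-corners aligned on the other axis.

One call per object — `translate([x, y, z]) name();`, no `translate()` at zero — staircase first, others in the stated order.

staircase();
translate([-1647, 0, 0]) I_beam();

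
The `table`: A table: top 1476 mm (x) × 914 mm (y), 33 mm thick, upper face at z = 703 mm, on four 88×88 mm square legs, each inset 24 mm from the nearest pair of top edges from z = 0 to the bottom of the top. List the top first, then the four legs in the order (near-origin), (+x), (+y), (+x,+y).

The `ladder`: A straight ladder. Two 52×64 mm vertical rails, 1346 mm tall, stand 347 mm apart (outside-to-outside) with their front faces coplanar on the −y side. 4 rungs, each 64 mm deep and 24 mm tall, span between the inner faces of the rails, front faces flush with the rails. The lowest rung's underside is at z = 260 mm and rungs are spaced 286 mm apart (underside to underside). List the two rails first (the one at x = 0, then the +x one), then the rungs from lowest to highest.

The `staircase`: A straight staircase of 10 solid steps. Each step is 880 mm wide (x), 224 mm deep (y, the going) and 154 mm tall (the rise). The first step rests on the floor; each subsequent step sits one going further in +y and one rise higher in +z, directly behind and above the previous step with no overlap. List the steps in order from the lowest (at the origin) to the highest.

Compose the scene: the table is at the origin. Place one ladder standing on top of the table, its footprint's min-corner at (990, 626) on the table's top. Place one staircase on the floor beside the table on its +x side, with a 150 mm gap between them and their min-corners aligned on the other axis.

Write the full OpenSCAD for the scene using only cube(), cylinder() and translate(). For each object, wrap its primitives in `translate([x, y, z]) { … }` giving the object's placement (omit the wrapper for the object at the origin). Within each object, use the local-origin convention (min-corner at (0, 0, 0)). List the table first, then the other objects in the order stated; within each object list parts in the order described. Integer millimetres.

translate([0, 0, 670]) cube([1476, 914, 33]);
translate([24, 24, 0]) cube([88, 88, 670]);
translate([1364, 24, 0]) cube([88, 88, 670]);
translate([24, 802, 0]) cube([88, 88, 670]);
translate([1364, 802, 0]) cube([88, 88, 670]);
translate([990, 626, 703]) {
  cube([52, 64, 1346]);
  translate([295, 0, 0]) cube([52, 64, 1346]);
  translate([52, 0, 260]) cube([243, 64, 24]);
  translate([52, 0, 546]) cube([243, 64, 24]);
  translate([52, 0, 832]) cube([243, 64, 24]);
  translate([52, 0, 1118]) cube([243, 64, 24]);
}
translate([1626, 0, 0]) {
  cube([880, 224, 154]);
  translate([0, 224, 154]) cube([880, 224, 154]);
  translate([0, 448, 308]) cube([880, 224, 154]);
  translate([0, 672, 462]) cube([880, 224, 154]);
  translate([0, 896, 616]) cube([880, 224, 154]);
  translate([0, 1120, 770]) cube([880, 224, 154]);
  translate([0, 1344, 924]) cube([880, 224, 154]);
  translate([0, 1568, 1078]) cube([880, 224, 154]);
  translate([0, 1792, 1232]) cube([880, 224, 154]);
  translate([0, 2016, 1386]) cube([880, 224, 154]);
}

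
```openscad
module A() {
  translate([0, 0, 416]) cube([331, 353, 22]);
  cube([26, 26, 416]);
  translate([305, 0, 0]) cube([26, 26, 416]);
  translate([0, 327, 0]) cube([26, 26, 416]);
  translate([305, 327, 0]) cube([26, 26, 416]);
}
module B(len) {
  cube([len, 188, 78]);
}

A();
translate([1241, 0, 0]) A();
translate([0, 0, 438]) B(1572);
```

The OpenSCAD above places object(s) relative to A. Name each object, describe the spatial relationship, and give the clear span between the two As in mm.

Second stool starts at x = 1241; first ends at x = 331; clear span = 1241 − 331 = 910 mm.

A is a stool. B is a beam. A beam spans the tops of two stools. The clear span between the two stools is 910 mm.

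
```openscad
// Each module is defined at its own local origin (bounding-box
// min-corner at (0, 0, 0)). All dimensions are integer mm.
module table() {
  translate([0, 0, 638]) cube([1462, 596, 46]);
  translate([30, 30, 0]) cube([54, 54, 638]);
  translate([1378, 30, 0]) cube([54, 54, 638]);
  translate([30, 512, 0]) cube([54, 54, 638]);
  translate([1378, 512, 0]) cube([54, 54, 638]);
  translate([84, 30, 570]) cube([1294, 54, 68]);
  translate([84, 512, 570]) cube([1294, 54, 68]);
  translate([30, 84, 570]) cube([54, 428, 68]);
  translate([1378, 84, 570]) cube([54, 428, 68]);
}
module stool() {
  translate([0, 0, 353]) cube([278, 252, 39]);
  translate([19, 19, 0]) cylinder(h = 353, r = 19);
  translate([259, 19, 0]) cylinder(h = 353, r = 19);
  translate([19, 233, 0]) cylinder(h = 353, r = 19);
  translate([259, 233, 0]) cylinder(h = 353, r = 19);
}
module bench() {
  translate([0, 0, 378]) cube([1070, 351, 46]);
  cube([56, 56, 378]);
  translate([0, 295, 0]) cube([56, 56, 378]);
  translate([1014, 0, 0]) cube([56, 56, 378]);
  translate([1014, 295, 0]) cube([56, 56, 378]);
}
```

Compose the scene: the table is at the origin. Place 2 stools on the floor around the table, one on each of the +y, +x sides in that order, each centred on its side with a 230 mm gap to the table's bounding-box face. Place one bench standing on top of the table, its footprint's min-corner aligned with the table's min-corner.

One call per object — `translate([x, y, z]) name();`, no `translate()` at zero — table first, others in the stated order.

table();
translate([592, 826, 0]) stool();
translate([1692, 172, 0]) stool();
translate([0, 0, 684]) bench();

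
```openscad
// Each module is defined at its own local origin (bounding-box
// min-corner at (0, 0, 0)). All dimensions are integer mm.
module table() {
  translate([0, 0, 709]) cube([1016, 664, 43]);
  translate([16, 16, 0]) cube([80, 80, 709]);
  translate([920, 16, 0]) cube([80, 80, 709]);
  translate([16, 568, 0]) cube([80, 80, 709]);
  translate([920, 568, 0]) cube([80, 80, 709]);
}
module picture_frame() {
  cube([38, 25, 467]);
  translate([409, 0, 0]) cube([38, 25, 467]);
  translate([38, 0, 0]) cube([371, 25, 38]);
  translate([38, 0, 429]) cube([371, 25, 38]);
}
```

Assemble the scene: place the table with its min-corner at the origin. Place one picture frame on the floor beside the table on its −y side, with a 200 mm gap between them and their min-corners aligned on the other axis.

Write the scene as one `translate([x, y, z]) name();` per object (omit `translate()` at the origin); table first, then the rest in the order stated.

table();
translate([0, -225, 0]) picture_frame();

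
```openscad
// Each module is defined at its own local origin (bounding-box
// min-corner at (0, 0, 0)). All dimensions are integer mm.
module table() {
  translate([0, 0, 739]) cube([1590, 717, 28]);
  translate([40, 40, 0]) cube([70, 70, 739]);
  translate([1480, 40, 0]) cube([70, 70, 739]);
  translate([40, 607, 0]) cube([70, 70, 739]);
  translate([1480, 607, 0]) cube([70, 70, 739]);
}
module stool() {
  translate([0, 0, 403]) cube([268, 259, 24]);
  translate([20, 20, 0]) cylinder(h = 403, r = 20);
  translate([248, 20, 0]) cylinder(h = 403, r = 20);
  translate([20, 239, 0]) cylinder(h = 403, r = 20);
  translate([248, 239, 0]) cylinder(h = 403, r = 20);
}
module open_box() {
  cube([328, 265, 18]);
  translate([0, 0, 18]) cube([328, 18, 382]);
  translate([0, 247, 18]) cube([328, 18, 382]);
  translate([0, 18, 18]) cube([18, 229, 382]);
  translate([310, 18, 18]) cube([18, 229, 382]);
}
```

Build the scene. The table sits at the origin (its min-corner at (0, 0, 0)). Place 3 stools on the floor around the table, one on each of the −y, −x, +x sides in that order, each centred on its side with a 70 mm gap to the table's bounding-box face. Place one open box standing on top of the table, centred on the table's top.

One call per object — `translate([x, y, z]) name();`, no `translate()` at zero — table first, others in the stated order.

table();
translate([661, -329, 0]) stool();
translate([-338, 229, 0]) stool();
translate([1660, 229, 0]) stool();
translate([631, 226, 767]) open_box();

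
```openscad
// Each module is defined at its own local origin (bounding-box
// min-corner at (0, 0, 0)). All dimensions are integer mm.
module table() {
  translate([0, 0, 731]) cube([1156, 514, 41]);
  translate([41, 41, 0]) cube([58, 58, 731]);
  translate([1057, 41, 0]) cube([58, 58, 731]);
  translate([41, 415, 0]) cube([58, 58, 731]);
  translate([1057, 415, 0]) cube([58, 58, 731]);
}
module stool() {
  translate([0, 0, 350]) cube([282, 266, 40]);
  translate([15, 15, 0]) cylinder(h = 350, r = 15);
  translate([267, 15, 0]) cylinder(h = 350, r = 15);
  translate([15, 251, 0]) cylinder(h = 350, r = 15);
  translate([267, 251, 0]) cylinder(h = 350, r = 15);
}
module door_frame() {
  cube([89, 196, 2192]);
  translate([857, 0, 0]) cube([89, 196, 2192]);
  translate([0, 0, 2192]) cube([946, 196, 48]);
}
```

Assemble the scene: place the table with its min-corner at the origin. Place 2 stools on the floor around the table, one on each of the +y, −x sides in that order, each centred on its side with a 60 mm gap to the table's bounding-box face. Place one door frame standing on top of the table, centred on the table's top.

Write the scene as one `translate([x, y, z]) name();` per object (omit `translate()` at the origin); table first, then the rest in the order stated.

table();
translate([437, 574, 0]) stool();
translate([-342, 124, 0]) stool();
translate([105, 159, 772]) door_frame();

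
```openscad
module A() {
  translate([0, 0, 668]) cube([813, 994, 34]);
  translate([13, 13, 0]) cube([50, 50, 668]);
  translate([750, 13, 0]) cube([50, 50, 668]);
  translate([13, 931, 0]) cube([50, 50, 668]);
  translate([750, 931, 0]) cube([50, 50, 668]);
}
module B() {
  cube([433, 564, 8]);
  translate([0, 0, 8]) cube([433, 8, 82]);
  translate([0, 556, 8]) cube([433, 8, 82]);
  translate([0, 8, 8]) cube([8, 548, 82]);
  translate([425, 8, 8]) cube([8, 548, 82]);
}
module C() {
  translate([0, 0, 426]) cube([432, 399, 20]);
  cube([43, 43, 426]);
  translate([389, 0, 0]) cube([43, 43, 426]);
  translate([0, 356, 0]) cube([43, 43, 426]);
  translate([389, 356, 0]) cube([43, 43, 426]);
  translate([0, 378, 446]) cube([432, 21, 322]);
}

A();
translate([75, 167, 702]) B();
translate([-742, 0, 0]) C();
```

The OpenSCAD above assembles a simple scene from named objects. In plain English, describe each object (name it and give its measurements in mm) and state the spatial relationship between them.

A is a rectangular dining table. The top is 813×994×34 mm with its upper surface at z = 702 mm. It stands on four 50×50 mm square legs, each inset 13 mm from the nearest pair of top edges, running from the floor to the underside of the top.

B is an open storage box with external size 433×564×90 mm and wall thickness 8 mm (the base is also 8 mm thick). The base covers the whole footprint; the four walls stand on the base, with the y-facing walls full-width and the x-facing walls fitting between their inner faces.

C is a chair: 432×399 mm seat, 20 mm thick, top at z = 446 mm, on four 43 mm square corner legs flush with the seat edges. A 21 mm thick backrest slab spans the full seat width, extending 322 mm above the seat top, its back face flush with the seat's +y edge.

The open box is on top of the table. The chair is on the floor beside the table on its −x side.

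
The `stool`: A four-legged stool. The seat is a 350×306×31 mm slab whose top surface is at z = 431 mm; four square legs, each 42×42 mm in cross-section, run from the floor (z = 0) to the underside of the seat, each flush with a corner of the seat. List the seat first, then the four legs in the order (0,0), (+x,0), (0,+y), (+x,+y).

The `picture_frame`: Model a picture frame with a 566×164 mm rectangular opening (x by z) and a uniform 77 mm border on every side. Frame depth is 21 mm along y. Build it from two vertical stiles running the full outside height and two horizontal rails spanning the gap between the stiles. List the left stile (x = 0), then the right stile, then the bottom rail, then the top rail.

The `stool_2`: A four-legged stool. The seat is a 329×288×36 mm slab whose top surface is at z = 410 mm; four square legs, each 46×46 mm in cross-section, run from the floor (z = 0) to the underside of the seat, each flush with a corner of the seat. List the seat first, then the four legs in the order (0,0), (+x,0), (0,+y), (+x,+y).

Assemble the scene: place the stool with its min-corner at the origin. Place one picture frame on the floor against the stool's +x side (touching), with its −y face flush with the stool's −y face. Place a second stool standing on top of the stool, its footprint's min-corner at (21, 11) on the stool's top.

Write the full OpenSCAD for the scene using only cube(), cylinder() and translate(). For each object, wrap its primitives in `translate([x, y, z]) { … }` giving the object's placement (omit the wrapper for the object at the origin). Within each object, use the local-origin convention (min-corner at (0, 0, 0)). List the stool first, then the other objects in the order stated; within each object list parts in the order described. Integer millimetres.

translate([0, 0, 400]) cube([350, 306, 31]);
cube([42, 42, 400]);
translate([308, 0, 0]) cube([42, 42, 400]);
translate([0, 264, 0]) cube([42, 42, 400]);
translate([308, 264, 0]) cube([42, 42, 400]);
translate([350, 0, 0]) {
  cube([77, 21, 318]);
  translate([643, 0, 0]) cube([77, 21, 318]);
  translate([77, 0, 0]) cube([566, 21, 77]);
  translate([77, 0, 241]) cube([566, 21, 77]);
}
translate([21, 11, 431]) {
  translate([0, 0, 374]) cube([329, 288, 36]);
  cube([46, 46, 374]);
  translate([283, 0, 0]) cube([46, 46, 374]);
  translate([0, 242, 0]) cube([46, 46, 374]);
  translate([283, 242, 0]) cube([46, 46, 374]);
}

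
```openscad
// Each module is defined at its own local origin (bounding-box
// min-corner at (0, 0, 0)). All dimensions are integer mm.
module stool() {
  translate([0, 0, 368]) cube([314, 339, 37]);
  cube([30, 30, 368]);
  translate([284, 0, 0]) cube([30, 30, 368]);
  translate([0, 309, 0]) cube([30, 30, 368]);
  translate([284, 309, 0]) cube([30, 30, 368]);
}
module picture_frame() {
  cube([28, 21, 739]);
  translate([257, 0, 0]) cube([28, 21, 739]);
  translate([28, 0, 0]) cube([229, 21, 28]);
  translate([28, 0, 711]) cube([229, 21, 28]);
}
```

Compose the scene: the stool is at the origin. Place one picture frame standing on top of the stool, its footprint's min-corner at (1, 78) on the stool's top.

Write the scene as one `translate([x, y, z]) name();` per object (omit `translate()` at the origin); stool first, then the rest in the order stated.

stool();
translate([1, 78, 405]) picture_frame();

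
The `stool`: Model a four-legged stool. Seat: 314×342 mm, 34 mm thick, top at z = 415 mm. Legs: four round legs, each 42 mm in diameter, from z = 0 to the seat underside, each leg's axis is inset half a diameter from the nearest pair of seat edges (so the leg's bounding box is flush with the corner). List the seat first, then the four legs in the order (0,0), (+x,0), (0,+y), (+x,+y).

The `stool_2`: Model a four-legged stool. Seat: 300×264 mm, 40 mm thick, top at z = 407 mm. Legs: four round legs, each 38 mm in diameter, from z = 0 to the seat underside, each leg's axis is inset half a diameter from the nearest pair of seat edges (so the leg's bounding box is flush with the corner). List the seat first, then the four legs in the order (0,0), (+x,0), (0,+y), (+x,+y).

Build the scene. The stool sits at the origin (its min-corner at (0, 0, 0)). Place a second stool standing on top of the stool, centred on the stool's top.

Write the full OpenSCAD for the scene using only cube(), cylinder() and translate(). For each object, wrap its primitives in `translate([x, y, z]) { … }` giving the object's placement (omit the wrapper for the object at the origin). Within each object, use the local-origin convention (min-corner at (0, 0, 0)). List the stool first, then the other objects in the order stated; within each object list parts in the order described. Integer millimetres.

translate([0, 0, 381]) cube([314, 342, 34]);
translate([21, 21, 0]) cylinder(h = 381, r = 21);
translate([293, 21, 0]) cylinder(h = 381, r = 21);
translate([21, 321, 0]) cylinder(h = 381, r = 21);
translate([293, 321, 0]) cylinder(h = 381, r = 21);
translate([7, 39, 415]) {
  translate([0, 0, 367]) cube([300, 264, 40]);
  translate([19, 19, 0]) cylinder(h = 367, r = 19);
  translate([281, 19, 0]) cylinder(h = 367, r = 19);
  translate([19, 245, 0]) cylinder(h = 367, r = 19);
  translate([281, 245, 0]) cylinder(h = 367, r = 19);
}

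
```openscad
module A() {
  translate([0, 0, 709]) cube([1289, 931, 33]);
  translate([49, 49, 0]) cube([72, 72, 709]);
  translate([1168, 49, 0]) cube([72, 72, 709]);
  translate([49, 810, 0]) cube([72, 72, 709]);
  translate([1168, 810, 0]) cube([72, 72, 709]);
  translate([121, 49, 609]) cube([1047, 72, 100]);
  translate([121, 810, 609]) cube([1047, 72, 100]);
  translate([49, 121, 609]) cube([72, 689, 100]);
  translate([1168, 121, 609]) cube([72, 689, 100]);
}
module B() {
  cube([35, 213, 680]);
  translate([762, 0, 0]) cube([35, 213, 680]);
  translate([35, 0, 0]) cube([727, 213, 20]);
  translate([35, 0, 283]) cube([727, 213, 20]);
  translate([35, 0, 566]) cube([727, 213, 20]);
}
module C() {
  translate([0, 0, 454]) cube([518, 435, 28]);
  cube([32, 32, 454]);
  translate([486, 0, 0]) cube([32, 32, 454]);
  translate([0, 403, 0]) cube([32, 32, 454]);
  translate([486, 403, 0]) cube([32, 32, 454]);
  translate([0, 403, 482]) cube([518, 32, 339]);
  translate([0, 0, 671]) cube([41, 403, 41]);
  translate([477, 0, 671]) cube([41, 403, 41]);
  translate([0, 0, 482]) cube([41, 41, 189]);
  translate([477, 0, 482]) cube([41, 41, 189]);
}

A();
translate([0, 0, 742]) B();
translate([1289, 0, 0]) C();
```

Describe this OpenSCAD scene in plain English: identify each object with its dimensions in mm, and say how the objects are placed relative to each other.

A is a rectangular dining table. The top is 1289×931×33 mm with its upper surface at z = 742 mm. It stands on four 72×72 mm square legs, each inset 49 mm from the nearest pair of top edges, running from the floor to the underside of the top. Four apron rails, 72 mm thick and 100 mm tall, run between adjacent legs with their top edges flush with the underside of the top and their outer faces flush with the legs' outer faces.

B is an open bookshelf. Two side panels, each 35 mm thick, 213 mm deep and 680 mm tall, stand 797 mm apart (outside-to-outside). Between them sit 3 shelves, each 20 mm thick and 213 mm deep, spanning the full gap between the sides. The bottom shelf rests on the floor (its underside at z = 0) and the clear gap between one shelf's top and the next shelf's underside is 263 mm.

C is a chair: 518×435 mm seat, 28 mm thick, top at z = 482 mm, on four 32 mm square corner legs flush with the seat edges. A 32 mm thick backrest slab spans the full seat width, extending 339 mm above the seat top, its back face flush with the seat's +y edge. Two armrests of 41×41 mm section run along each side from the seat's front edge to the front of the backrest, top faces 230 mm above the seat top and outer faces flush with the seat's x-edges; a 41×41 mm post under the front of each armrest stands on the seat at the front corner.

The bookshelf is on top of the table. The chair is against the table's +x side, with their −y faces flush.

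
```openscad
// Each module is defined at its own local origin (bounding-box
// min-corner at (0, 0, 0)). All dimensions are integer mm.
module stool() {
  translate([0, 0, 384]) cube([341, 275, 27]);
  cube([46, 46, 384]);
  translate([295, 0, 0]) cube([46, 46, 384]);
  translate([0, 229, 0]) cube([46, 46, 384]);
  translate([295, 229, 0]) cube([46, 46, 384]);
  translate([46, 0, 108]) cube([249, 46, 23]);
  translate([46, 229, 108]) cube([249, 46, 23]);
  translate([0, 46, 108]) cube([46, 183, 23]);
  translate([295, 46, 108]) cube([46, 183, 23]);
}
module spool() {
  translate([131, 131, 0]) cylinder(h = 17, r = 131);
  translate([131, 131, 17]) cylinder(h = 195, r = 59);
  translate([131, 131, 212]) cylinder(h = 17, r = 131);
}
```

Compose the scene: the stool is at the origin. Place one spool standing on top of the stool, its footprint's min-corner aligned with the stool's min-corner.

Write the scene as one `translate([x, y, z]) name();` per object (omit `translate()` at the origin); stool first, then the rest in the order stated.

stool();
translate([0, 0, 411]) spool();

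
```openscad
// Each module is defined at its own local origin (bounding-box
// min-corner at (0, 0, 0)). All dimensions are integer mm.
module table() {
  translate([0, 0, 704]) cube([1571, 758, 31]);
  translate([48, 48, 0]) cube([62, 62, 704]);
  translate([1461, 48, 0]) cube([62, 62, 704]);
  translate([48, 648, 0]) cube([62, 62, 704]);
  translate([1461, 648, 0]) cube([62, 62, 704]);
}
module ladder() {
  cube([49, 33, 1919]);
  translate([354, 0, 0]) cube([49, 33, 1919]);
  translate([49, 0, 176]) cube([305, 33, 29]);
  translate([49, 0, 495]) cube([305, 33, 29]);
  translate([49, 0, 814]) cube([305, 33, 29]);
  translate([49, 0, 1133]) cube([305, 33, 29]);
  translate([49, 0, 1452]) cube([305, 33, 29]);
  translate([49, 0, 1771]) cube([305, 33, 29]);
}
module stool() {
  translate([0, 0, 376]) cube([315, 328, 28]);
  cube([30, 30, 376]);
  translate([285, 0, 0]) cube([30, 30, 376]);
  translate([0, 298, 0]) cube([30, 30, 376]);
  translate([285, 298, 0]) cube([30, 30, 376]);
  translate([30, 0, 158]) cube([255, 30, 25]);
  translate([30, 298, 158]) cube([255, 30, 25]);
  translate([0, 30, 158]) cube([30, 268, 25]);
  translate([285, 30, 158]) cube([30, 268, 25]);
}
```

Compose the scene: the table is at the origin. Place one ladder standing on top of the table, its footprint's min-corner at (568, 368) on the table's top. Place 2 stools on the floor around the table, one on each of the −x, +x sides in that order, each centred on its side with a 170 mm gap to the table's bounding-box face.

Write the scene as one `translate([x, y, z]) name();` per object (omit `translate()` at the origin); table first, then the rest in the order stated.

table();
translate([568, 368, 735]) ladder();
translate([-485, 215, 0]) stool();
translate([1741, 215, 0]) stool();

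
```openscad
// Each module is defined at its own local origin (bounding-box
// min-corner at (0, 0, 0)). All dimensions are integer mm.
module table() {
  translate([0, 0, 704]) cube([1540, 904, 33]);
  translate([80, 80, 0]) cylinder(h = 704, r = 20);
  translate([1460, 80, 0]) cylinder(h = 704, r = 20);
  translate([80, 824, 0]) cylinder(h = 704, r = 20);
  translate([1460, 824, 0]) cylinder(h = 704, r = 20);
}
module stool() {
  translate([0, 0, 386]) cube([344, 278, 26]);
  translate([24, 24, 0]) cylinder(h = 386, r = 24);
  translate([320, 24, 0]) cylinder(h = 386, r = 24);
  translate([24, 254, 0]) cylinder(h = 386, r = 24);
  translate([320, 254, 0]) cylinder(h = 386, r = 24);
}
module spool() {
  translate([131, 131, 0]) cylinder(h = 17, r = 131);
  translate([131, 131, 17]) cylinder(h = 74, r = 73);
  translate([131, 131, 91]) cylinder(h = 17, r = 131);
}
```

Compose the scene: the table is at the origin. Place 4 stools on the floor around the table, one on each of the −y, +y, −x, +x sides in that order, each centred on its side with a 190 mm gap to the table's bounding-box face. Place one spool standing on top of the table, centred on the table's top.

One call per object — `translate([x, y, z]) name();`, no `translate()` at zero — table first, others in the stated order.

table();
translate([598, -468, 0]) stool();
translate([598, 1094, 0]) stool();
translate([-534, 313, 0]) stool();
translate([1730, 313, 0]) stool();
translate([639, 321, 737]) spool();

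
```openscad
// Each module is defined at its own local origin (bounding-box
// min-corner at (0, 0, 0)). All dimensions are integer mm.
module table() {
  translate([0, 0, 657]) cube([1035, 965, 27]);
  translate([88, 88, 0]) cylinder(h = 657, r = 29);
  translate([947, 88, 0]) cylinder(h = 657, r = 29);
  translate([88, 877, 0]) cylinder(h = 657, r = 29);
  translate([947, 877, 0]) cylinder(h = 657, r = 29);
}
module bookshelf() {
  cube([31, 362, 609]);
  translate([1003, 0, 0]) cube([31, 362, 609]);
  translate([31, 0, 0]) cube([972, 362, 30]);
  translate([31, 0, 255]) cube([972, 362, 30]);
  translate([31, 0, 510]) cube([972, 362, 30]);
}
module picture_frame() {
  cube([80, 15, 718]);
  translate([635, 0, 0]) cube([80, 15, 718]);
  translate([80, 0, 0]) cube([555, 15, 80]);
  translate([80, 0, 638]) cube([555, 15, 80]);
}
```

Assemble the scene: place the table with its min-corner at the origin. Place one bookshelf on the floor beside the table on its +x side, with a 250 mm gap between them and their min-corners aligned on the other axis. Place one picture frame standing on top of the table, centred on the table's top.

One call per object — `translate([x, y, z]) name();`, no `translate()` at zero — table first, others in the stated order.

table();
translate([1285, 0, 0]) bookshelf();
translate([160, 475, 684]) picture_frame();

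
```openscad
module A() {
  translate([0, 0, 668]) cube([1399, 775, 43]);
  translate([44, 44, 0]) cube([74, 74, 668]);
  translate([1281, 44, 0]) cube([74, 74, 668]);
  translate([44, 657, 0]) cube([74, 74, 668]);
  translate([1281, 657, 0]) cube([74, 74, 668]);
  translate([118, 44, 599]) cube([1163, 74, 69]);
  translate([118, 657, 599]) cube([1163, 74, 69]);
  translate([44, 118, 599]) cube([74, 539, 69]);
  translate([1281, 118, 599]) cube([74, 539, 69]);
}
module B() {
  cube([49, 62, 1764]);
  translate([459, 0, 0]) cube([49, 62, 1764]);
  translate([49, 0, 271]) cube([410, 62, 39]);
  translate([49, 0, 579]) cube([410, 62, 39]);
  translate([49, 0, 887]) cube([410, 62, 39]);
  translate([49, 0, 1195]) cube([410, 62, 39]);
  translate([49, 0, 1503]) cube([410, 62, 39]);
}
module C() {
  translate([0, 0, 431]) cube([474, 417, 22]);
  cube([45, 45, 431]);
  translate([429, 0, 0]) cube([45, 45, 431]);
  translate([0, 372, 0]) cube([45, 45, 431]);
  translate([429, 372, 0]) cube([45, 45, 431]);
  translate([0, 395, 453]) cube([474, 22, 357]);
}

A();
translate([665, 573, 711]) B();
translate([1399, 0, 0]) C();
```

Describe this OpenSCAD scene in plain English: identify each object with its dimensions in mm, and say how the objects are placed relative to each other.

A is a table: top 1399 mm (x) × 775 mm (y), 43 mm thick, upper face at z = 711 mm, on four 74×74 mm square legs, each inset 44 mm from the nearest pair of top edges, running from z = 0 to the bottom of the top. Four apron rails, 74 mm thick and 69 mm tall, run between adjacent legs with their top edges flush with the underside of the top and their outer faces flush with the legs' outer faces.

B is a straight ladder. Two 49×62 mm vertical rails, 1764 mm tall, stand 508 mm apart (outside-to-outside) with their front faces coplanar on the −y side. 5 rungs, each 62 mm deep and 39 mm tall, span between the inner faces of the rails, front faces flush with the rails. The lowest rung's underside is at z = 271 mm and rungs are spaced 308 mm apart (underside to underside).

C is a chair: 474×417 mm seat, 22 mm thick, top at z = 453 mm, on four 45 mm square corner legs flush with the seat edges. A 22 mm thick backrest slab spans the full seat width, extending 357 mm above the seat top, its back face flush with the seat's +y edge.

The ladder is on top of the table. The chair is against the table's +x side, with their −y faces flush.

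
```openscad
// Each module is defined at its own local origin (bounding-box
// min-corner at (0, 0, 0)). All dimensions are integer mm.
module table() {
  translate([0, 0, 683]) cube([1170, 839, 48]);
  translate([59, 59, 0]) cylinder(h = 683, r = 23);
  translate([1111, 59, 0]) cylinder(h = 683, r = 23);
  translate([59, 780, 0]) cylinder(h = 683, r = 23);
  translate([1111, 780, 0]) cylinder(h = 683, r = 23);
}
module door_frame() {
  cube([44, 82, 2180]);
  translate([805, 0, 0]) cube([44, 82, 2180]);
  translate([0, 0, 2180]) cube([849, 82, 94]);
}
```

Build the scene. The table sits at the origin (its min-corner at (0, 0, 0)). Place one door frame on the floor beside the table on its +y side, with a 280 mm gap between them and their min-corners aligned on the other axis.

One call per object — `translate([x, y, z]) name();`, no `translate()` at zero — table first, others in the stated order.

table();
translate([0, 1119, 0]) door_frame();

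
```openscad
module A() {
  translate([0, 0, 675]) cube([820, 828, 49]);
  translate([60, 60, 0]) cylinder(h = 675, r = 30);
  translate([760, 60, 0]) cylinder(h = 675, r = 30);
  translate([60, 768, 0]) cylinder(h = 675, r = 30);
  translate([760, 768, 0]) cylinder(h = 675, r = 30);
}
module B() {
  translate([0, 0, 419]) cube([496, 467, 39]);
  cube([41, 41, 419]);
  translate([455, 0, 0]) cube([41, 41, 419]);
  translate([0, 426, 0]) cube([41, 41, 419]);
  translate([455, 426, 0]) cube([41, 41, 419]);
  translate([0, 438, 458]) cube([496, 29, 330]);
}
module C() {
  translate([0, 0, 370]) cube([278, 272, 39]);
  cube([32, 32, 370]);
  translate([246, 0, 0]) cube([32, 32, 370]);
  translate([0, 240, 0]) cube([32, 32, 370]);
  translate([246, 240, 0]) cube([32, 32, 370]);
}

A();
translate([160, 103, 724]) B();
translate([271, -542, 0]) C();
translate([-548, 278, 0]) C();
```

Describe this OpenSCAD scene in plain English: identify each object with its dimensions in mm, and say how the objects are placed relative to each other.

A is a table: top 820 mm (x) × 828 mm (y), 49 mm thick, upper face at z = 724 mm, on four round legs of 60 mm diameter, each leg's bounding box inset 30 mm from the nearest pair of top edges, running from z = 0 to the bottom of the top.

B is a chair. The seat is a 496×467×39 mm slab with its top at z = 458 mm, on four 41×41 mm corner legs (flush with the seat edges, standing on z = 0). A flat backrest 29 mm thick, 330 mm tall, spans the full seat width and rises from the seat top along its +y edge, rear face flush with the rear of the seat.

C is a four-legged stool. The seat is a 278×272×39 mm slab whose top surface is at z = 409 mm; four square legs, each 32×32 mm in cross-section, run from the floor (z = 0) to the underside of the seat, each flush with a corner of the seat.

The chair is on top of the table. Two stools sit around the table at the −y, −x sides.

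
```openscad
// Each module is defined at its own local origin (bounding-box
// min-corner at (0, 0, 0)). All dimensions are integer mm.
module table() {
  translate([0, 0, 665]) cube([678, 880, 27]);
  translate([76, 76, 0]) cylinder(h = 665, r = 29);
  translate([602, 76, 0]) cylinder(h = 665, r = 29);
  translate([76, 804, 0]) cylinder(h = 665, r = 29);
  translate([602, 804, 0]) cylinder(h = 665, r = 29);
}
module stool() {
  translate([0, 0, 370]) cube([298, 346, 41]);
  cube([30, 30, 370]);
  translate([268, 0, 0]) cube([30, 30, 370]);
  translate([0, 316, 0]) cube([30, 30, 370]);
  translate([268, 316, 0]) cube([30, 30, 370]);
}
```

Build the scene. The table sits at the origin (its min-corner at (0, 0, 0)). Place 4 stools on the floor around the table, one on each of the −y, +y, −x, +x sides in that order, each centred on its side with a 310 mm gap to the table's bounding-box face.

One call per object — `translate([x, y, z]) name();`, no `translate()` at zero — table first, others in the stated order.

table();
translate([190, -656, 0]) stool();
translate([190, 1190, 0]) stool();
translate([-608, 267, 0]) stool();
translate([988, 267, 0]) stool();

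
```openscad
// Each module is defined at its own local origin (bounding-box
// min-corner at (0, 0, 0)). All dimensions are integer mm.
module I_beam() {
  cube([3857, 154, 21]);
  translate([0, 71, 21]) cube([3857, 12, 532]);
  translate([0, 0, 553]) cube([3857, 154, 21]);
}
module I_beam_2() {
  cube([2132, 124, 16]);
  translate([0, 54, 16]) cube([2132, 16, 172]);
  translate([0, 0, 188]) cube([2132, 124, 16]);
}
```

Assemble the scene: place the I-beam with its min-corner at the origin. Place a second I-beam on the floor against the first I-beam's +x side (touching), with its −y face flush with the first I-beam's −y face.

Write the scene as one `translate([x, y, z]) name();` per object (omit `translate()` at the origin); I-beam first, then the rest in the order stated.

I_beam();
translate([3857, 0, 0]) I_beam_2();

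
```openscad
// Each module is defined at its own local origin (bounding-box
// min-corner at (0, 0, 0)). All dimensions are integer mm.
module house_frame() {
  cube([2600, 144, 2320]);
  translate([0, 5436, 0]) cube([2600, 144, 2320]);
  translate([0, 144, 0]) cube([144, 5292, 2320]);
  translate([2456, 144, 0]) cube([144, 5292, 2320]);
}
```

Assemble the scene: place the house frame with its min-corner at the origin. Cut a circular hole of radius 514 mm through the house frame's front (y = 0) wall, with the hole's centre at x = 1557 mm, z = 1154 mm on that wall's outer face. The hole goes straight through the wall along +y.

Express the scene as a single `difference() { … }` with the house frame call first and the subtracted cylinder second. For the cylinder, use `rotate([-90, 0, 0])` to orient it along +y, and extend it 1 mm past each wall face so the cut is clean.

difference() {
  house_frame();
  translate([1557, -1, 1154]) rotate([-90, 0, 0]) cylinder(h = 146, r = 514);
}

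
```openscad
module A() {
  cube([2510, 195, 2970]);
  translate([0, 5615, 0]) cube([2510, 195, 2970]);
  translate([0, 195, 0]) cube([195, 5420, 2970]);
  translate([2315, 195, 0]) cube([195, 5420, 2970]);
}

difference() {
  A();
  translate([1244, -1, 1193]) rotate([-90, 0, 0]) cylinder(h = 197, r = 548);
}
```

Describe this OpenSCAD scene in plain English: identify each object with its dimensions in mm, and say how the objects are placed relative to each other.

A is a box-shaped house frame (walls only): outside footprint 2510×5810 mm, wall height 2970 mm, wall thickness 195 mm. The two y-facing walls run the full x-width; the two x-facing walls fit between the inner faces of the y-facing walls.

The house frame has a circular hole of radius 548 mm through its front wall, centred at (x = 1244, z = 1193).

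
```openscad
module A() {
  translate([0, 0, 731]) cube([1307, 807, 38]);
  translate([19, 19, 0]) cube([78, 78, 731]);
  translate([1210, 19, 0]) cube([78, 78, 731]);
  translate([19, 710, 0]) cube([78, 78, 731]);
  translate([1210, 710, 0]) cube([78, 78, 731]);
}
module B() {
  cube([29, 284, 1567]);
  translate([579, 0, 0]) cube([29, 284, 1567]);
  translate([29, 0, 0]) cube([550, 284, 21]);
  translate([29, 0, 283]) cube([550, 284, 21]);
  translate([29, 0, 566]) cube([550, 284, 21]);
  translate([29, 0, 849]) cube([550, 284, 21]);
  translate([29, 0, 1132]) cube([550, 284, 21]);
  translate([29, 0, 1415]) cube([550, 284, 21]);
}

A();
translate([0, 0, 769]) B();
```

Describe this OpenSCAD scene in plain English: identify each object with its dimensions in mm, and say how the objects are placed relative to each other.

A is a rectangular dining table. The top is 1307×807×38 mm with its upper surface at z = 769 mm. It stands on four 78×78 mm square legs, each inset 19 mm from the nearest pair of top edges, running from the floor to the underside of the top.

B is a bookshelf 608 mm wide overall, 284 mm deep and 1567 mm tall. The two sides are 29 mm thick vertical panels. 6 horizontal shelves of 21 mm thickness span between the inner faces of the sides; the lowest shelf sits on the floor and shelves are stacked with a clear vertical gap of 262 mm between each pair.

The bookshelf is on top of the table.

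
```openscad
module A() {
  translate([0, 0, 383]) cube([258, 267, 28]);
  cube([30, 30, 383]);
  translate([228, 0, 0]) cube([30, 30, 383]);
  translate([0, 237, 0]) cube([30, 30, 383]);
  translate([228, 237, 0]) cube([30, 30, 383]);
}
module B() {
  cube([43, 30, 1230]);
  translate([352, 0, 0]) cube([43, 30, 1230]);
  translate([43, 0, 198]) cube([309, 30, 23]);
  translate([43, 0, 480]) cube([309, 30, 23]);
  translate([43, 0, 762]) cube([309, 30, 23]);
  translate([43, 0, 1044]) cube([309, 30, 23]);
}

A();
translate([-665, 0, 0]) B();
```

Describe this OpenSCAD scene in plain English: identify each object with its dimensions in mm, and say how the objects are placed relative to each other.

A is a four-legged stool. The seat is a 258×267×28 mm slab whose top surface is at z = 411 mm; four square legs, each 30×30 mm in cross-section, run from the floor (z = 0) to the underside of the seat, each flush with a corner of the seat.

B is a straight ladder. Two 43×30 mm vertical rails, 1230 mm tall, stand 395 mm apart (outside-to-outside) with their front faces coplanar on the −y side. 4 rungs, each 30 mm deep and 23 mm tall, span between the inner faces of the rails, front faces flush with the rails. The lowest rung's underside is at z = 198 mm and rungs are spaced 282 mm apart (underside to underside).

The ladder is on the floor beside the stool on its −x side.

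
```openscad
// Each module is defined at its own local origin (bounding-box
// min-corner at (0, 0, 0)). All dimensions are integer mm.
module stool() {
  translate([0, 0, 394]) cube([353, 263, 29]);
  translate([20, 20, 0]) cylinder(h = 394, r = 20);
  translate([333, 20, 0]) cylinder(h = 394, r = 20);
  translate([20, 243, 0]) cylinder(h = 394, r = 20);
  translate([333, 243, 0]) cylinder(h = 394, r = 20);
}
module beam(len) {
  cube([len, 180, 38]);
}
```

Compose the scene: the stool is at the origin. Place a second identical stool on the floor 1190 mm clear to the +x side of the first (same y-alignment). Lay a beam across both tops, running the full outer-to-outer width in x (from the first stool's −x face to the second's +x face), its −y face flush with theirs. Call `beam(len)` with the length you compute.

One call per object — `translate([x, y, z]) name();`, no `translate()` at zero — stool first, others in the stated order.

stool();
translate([1543, 0, 0]) stool();
translate([0, 0, 423]) beam(1896);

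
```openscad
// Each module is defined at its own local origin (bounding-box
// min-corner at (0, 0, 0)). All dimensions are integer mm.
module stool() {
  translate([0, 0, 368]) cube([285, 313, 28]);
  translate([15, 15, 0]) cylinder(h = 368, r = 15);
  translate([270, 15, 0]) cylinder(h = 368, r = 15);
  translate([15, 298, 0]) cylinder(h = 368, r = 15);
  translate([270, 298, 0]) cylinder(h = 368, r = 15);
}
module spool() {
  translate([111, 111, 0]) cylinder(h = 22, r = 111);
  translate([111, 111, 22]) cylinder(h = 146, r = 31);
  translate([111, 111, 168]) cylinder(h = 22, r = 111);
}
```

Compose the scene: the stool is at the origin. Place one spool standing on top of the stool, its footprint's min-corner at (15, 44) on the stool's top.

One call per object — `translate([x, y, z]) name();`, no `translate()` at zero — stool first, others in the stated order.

stool();
translate([15, 44, 396]) spool();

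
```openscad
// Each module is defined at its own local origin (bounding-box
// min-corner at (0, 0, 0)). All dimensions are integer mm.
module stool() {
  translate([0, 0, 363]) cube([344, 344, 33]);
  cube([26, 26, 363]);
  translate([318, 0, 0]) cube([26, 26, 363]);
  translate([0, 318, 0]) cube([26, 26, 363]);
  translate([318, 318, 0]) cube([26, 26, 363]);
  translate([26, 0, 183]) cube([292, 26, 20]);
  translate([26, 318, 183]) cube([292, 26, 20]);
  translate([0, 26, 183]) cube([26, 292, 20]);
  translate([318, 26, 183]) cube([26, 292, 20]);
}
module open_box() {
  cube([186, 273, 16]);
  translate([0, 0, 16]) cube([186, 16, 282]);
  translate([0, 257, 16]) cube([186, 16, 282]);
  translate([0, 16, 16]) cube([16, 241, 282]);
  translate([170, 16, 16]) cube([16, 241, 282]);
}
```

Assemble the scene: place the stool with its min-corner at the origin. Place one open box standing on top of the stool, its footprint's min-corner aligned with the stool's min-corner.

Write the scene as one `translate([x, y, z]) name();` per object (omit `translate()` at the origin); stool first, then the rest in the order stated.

stool();
translate([0, 0, 396]) open_box();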